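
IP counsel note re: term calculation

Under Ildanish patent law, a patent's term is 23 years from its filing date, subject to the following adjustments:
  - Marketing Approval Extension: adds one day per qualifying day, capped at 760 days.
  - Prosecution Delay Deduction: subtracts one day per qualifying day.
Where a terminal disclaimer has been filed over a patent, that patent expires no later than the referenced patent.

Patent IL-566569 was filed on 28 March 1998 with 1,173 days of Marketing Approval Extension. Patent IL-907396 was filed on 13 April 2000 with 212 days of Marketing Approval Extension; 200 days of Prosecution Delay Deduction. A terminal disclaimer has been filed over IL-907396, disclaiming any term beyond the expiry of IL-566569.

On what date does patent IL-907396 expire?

Natural term of IL-907396:
  Base: filing + 23 years → 13 April 2023.
  Marketing Approval Extension: 212 days (within the 760-day cap) → +212 days → 11 November 2023.
  Prosecution Delay Deduction: −200 days → 25 April 2023.
Expiry of referenced patent IL-566569:
  Base: filing + 23 years → 28 March 2021.
  Marketing Approval Extension: 1173 days claimed exceeds the 760-day cap, so +760 days → 27 April 2023.
Terminal disclaimer: IL-907396 expires on the earlier of 25 April 2023 and 27 April 2023.

April 25, 2023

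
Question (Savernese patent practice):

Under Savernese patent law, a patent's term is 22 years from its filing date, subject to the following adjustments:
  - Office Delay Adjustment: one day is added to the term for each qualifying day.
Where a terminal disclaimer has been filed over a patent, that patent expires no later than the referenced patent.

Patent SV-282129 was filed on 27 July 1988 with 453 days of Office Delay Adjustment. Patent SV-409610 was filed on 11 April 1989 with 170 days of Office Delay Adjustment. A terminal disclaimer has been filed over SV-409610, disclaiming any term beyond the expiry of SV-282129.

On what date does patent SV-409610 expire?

2011-09-28

Natural term of SV-409610:
  Base: filing + 22 years → 11 April 2011.
  Office Delay Adjustment: +170 days → 28 September 2011.
Expiry of referenced patent SV-282129:
  Base: filing + 22 years → 27 July 2010.
  Office Delay Adjustment: +453 days → 23 October 2011.
Terminal disclaimer: SV-409610 expires on the earlier of 28 September 2011 and 23 October 2011.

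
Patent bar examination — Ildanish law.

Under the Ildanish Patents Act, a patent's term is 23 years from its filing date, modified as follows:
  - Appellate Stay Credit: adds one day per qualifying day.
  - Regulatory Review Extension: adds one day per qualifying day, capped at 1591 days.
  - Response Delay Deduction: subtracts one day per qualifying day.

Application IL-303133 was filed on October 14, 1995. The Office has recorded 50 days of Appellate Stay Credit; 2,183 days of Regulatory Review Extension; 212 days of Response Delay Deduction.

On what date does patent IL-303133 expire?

September 12, 2022

Base term: filing date + 23 years → 14 October 2018.
Appellate Stay Credit: +50 days → 3 December 2018.
Regulatory Review Extension: 2183 days claimed exceeds the 1591-day cap, so +1591 days → 12 April 2023.
Response Delay Deduction: −212 days → 12 September 2022.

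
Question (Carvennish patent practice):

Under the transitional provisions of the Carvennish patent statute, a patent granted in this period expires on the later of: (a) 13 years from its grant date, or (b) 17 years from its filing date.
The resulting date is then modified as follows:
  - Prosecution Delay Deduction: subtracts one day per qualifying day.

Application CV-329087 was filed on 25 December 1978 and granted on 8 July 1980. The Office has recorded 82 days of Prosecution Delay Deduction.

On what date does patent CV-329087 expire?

1995-10-04

(a) grant + 13 years → 8 July 1993.
(b) filing + 17 years → 25 December 1995.
Later of the two: 25 December 1995.
Prosecution Delay Deduction: −82 days → 4 October 1995.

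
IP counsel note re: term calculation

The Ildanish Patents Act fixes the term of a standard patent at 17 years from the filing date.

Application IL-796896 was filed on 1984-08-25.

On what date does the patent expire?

August 25, 2001

Filing date + 17 years → 25 August 2001.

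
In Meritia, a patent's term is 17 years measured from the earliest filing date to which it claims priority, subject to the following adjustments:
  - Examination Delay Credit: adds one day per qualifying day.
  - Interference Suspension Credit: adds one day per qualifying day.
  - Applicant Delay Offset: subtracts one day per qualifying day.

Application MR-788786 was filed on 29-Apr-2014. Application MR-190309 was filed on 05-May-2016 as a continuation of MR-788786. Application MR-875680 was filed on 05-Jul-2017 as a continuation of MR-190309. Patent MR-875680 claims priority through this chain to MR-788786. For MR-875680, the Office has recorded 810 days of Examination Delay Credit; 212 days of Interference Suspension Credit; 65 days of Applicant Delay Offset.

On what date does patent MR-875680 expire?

Earliest priority filing: 29 April 2014.
Base term: 29 April 2014 + 17 years → 29 April 2031.
Examination Delay Credit: +810 days → 17 July 2033.
Interference Suspension Credit: +212 days → 14 February 2034.
Applicant Delay Offset: −65 days → 11 December 2033.

December 11, 2033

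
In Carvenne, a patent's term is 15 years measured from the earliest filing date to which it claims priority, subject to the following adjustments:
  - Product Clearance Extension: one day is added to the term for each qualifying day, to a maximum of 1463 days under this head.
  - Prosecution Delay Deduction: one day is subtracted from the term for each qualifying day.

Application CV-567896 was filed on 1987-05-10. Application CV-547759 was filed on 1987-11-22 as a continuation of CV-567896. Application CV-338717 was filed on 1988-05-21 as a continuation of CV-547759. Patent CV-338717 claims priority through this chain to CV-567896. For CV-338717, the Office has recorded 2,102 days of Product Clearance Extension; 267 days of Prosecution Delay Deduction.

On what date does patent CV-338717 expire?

Earliest priority filing: 10 May 1987.
Base term: 10 May 1987 + 15 years → 10 May 2002.
Product Clearance Extension: 2102 days claimed exceeds the 1463-day cap, so +1463 days → 12 May 2006.
Prosecution Delay Deduction: −267 days → 18 August 2005.

August 18, 2005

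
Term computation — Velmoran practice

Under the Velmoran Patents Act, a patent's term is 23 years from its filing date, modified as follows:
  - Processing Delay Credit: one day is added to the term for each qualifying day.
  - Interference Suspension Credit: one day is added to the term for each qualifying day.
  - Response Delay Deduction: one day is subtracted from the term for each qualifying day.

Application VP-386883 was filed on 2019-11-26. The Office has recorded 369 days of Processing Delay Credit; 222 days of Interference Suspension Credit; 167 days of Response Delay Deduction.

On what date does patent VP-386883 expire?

January 24, 2044

Base term: filing date + 23 years → 26 November 2042.
Processing Delay Credit: +369 days → 30 November 2043.
Interference Suspension Credit: +222 days → 9 July 2044.
Response Delay Deduction: −167 days → 24 January 2044.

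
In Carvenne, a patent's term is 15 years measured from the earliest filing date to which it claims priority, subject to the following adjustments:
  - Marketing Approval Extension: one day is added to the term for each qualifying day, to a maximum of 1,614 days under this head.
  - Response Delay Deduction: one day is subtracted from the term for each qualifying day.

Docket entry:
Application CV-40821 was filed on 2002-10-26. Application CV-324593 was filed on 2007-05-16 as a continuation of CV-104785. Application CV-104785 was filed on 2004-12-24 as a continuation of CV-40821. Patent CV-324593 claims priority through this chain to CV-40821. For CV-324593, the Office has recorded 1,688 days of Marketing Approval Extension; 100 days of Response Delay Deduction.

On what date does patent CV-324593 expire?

2021-12-18

Earliest priority filing: 26 October 2002.
Base term: 26 October 2002 + 15 years → 26 October 2017.
Marketing Approval Extension: 1688 days claimed exceeds the 1614-day cap, so +1614 days → 28 March 2022.
Response Delay Deduction: −100 days → 18 December 2021.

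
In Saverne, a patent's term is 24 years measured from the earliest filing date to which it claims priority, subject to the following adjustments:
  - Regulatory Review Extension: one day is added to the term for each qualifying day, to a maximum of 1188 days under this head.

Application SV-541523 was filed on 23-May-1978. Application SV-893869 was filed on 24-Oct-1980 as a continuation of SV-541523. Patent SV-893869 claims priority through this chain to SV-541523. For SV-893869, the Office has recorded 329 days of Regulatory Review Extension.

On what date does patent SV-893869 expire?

Earliest priority filing: 23 May 1978.
Base term: 23 May 1978 + 24 years → 23 May 2002.
Regulatory Review Extension: 329 days (within the 1188-day cap) → +329 days → 17 April 2003.

2003-04-17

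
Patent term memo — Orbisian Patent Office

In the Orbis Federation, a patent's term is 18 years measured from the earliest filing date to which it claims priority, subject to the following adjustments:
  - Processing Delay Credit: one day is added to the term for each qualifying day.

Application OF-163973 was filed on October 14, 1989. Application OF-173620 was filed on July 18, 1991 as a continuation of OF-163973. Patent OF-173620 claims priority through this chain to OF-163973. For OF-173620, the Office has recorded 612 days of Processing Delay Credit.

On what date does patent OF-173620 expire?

Earliest priority filing: 14 October 1989.
Base term: 14 October 1989 + 18 years → 14 October 2007.
Processing Delay Credit: +612 days → 17 June 2009.

2009-06-17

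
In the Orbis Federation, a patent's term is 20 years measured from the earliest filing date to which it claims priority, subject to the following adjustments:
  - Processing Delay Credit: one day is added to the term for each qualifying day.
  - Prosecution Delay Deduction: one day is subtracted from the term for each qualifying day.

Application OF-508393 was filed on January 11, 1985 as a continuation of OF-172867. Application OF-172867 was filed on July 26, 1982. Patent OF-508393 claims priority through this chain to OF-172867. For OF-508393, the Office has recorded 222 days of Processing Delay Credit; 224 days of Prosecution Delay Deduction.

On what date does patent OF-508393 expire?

July 24, 2002

Earliest priority filing: 26 July 1982.
Base term: 26 July 1982 + 20 years → 26 July 2002.
Processing Delay Credit: +222 days → 5 March 2003.
Prosecution Delay Deduction: −224 days → 24 July 2002.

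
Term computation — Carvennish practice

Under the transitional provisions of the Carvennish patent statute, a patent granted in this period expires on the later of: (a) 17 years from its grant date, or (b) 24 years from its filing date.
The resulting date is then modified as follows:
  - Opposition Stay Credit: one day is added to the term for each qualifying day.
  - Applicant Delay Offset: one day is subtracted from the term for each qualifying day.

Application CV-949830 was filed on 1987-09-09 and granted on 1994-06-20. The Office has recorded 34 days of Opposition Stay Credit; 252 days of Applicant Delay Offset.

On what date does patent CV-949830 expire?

February 3, 2011

(a) grant + 17 years → 20 June 2011.
(b) filing + 24 years → 9 September 2011.
Later of the two: 9 September 2011.
Opposition Stay Credit: +34 days → 13 October 2011.
Applicant Delay Offset: −252 days → 3 February 2011.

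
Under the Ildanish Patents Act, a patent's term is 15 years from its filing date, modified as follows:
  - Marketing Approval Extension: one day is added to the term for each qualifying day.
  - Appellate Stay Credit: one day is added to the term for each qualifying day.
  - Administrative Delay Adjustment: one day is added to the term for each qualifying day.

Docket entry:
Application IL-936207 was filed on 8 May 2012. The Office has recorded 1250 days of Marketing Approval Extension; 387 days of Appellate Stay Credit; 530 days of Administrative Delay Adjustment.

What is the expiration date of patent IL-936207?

2033-04-13

Base term: filing date + 15 years → 8 May 2027.
Marketing Approval Extension: +1250 days → 9 October 2030.
Appellate Stay Credit: +387 days → 31 October 2031.
Administrative Delay Adjustment: +530 days → 13 April 2033.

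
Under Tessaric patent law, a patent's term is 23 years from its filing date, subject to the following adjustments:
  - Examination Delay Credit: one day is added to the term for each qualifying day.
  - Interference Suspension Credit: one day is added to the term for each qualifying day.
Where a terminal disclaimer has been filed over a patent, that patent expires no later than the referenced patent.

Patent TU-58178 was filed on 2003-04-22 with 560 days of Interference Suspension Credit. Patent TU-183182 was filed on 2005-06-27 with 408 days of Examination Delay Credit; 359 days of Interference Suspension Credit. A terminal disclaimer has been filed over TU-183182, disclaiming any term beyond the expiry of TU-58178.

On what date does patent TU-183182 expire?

2027-11-03

Natural term of TU-183182:
  Base: filing + 23 years → 27 June 2028.
  Examination Delay Credit: +408 days → 9 August 2029.
  Interference Suspension Credit: +359 days → 3 August 2030.
Expiry of referenced patent TU-58178:
  Base: filing + 23 years → 22 April 2026.
  Interference Suspension Credit: +560 days → 3 November 2027.
Terminal disclaimer: TU-183182 expires on the earlier of 3 August 2030 and 3 November 2027.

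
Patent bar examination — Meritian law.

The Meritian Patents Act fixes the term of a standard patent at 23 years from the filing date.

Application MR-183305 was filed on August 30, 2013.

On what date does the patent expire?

August 30, 2036

Filing date + 23 years → 30 August 2036.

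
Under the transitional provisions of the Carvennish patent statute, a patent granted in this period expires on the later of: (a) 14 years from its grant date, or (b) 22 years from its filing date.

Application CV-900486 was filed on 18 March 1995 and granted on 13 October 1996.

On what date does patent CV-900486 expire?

(a) grant + 14 years → 13 October 2010.
(b) filing + 22 years → 18 March 2017.
Later of the two: 18 March 2017.

March 18, 2017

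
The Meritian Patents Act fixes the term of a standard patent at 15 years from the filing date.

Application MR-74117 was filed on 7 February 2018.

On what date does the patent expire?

2033-02-07

Filing date + 15 years → 7 February 2033.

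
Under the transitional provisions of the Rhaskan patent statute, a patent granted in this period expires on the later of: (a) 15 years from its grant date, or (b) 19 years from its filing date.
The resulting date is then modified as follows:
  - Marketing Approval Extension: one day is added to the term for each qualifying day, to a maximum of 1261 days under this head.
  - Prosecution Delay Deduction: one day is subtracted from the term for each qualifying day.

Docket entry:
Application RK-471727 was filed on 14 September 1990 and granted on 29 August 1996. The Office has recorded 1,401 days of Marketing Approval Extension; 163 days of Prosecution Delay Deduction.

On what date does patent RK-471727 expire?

August 31, 2014

(a) grant + 15 years → 29 August 2011.
(b) filing + 19 years → 14 September 2009.
Later of the two: 29 August 2011.
Marketing Approval Extension: 1401 days claimed exceeds the 1261-day cap, so +1261 days → 10 February 2015.
Prosecution Delay Deduction: −163 days → 31 August 2014.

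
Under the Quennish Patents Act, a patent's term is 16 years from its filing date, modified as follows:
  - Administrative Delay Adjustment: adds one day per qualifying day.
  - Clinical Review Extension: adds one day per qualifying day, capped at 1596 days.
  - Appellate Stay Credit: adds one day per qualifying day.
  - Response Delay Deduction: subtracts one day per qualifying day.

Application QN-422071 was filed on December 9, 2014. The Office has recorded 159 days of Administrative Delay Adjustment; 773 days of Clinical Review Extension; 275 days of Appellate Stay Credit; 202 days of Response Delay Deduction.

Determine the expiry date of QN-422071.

Base term: filing date + 16 years → 9 December 2030.
Administrative Delay Adjustment: +159 days → 17 May 2031.
Clinical Review Extension: 773 days (within the 1596-day cap) → +773 days → 28 June 2033.
Appellate Stay Credit: +275 days → 30 March 2034.
Response Delay Deduction: −202 days → 9 September 2033.

2033-09-09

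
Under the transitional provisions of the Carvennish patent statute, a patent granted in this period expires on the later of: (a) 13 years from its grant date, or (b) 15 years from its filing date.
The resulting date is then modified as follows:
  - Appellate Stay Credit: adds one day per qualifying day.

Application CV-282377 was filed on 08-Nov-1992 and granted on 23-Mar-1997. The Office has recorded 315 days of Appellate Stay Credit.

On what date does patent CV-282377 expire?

(a) grant + 13 years → 23 March 2010.
(b) filing + 15 years → 8 November 2007.
Later of the two: 23 March 2010.
Appellate Stay Credit: +315 days → 1 February 2011.

2011-02-01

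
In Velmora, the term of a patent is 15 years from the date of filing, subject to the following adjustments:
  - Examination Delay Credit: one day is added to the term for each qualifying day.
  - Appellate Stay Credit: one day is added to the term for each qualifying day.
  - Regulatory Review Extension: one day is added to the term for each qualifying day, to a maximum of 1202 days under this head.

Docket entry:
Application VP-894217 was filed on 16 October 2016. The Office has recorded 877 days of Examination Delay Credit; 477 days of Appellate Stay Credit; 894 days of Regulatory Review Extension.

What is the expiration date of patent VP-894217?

2037-12-11

Base term: filing date + 15 years → 16 October 2031.
Examination Delay Credit: +877 days → 11 March 2034.
Appellate Stay Credit: +477 days → 1 July 2035.
Regulatory Review Extension: 894 days (within the 1202-day cap) → +894 days → 11 December 2037.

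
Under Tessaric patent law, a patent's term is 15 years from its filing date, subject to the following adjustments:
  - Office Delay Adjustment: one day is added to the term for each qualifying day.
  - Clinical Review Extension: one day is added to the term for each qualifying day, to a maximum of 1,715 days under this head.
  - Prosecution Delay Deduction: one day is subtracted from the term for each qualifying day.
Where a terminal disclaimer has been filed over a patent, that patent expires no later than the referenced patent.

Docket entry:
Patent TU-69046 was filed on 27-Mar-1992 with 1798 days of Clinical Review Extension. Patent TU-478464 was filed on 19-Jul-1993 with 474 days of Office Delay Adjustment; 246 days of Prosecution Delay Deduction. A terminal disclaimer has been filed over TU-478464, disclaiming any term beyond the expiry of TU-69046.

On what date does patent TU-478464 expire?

Natural term of TU-478464:
  Base: filing + 15 years → 19 July 2008.
  Office Delay Adjustment: +474 days → 5 November 2009.
  Prosecution Delay Deduction: −246 days → 4 March 2009.
Expiry of referenced patent TU-69046:
  Base: filing + 15 years → 27 March 2007.
  Clinical Review Extension: 1798 days claimed exceeds the 1715-day cap, so +1715 days → 6 December 2011.
Terminal disclaimer: TU-478464 expires on the earlier of 4 March 2009 and 6 December 2011.

March 4, 2009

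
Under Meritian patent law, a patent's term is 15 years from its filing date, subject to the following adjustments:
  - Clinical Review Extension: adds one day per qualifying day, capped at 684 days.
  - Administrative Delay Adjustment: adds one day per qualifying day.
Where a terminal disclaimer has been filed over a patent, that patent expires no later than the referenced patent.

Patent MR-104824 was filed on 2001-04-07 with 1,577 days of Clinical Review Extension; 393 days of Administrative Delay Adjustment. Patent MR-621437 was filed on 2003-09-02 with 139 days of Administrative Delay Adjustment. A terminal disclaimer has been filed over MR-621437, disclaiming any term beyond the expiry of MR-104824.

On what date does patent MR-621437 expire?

Natural term of MR-621437:
  Base: filing + 15 years → 2 September 2018.
  Administrative Delay Adjustment: +139 days → 19 January 2019.
Expiry of referenced patent MR-104824:
  Base: filing + 15 years → 7 April 2016.
  Clinical Review Extension: 1577 days claimed exceeds the 684-day cap, so +684 days → 20 February 2018.
  Administrative Delay Adjustment: +393 days → 20 March 2019.
Terminal disclaimer: MR-621437 expires on the earlier of 19 January 2019 and 20 March 2019.

2019-01-19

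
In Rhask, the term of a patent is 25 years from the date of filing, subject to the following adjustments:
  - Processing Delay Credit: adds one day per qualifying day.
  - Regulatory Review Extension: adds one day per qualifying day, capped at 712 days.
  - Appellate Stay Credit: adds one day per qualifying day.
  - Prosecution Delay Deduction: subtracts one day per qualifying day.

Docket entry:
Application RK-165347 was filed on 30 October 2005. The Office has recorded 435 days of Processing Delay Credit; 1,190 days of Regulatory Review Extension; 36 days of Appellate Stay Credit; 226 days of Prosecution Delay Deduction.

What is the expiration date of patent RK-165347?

June 13, 2033

Base term: filing date + 25 years → 30 October 2030.
Processing Delay Credit: +435 days → 8 January 2032.
Regulatory Review Extension: 1190 days claimed exceeds the 712-day cap, so +712 days → 20 December 2033.
Appellate Stay Credit: +36 days → 25 January 2034.
Prosecution Delay Deduction: −226 days → 13 June 2033.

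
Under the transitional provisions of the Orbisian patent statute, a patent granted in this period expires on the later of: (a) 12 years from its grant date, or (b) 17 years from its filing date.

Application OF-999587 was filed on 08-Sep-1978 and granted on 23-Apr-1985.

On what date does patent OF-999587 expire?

(a) grant + 12 years → 23 April 1997.
(b) filing + 17 years → 8 September 1995.
Later of the two: 23 April 1997.

1997-04-23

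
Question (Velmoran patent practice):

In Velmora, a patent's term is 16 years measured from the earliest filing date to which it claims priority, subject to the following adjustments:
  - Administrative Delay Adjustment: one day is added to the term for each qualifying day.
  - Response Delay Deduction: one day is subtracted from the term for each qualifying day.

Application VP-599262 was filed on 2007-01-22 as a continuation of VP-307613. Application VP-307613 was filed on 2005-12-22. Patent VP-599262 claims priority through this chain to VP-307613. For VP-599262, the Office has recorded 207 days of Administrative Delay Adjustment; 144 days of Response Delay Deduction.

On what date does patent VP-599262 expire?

February 23, 2022

Earliest priority filing: 22 December 2005.
Base term: 22 December 2005 + 16 years → 22 December 2021.
Administrative Delay Adjustment: +207 days → 17 July 2022.
Response Delay Deduction: −144 days → 23 February 2022.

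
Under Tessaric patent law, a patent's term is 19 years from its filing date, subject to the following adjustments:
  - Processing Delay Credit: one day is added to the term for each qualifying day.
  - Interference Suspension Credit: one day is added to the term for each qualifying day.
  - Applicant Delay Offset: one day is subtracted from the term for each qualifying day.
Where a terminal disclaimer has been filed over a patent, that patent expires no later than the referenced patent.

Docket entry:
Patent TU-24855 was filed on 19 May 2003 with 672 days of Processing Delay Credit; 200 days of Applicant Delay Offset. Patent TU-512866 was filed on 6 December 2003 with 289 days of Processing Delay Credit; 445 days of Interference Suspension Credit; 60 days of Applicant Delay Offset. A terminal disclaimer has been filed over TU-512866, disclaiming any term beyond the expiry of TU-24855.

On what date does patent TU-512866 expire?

September 3, 2023

Natural term of TU-512866:
  Base: filing + 19 years → 6 December 2022.
  Processing Delay Credit: +289 days → 21 September 2023.
  Interference Suspension Credit: +445 days → 9 December 2024.
  Applicant Delay Offset: −60 days → 10 October 2024.
Expiry of referenced patent TU-24855:
  Base: filing + 19 years → 19 May 2022.
  Processing Delay Credit: +672 days → 21 March 2024.
  Applicant Delay Offset: −200 days → 3 September 2023.
Terminal disclaimer: TU-512866 expires on the earlier of 10 October 2024 and 3 September 2023.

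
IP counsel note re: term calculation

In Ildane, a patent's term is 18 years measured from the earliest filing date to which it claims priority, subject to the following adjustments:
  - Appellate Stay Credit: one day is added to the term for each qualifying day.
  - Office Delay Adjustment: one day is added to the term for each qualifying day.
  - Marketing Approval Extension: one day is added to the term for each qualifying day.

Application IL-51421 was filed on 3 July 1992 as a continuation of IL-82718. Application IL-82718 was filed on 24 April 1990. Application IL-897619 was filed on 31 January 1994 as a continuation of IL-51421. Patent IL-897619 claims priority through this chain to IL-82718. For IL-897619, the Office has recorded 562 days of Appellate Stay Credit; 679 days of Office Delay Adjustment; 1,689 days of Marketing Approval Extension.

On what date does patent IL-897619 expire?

Earliest priority filing: 24 April 1990.
Base term: 24 April 1990 + 18 years → 24 April 2008.
Appellate Stay Credit: +562 days → 7 November 2009.
Office Delay Adjustment: +679 days → 17 September 2011.
Marketing Approval Extension: +1689 days → 2 May 2016.

May 2, 2016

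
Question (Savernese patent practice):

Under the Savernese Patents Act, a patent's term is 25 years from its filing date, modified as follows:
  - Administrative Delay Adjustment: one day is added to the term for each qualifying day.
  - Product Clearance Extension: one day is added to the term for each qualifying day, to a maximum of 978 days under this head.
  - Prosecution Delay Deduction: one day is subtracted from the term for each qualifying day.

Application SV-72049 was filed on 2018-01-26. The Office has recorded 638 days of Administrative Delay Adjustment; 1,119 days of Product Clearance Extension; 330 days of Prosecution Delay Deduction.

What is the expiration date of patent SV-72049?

August 4, 2046

Base term: filing date + 25 years → 26 January 2043.
Administrative Delay Adjustment: +638 days → 25 October 2044.
Product Clearance Extension: 1119 days claimed exceeds the 978-day cap, so +978 days → 30 June 2047.
Prosecution Delay Deduction: −330 days → 4 August 2046.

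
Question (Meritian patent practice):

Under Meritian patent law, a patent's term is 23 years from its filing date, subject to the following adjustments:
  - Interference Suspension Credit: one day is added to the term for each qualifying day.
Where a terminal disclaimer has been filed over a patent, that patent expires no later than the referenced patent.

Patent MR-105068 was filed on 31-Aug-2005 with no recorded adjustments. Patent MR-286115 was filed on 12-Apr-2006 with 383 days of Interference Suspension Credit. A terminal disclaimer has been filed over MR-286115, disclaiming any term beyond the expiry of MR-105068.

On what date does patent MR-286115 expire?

August 31, 2028

Natural term of MR-286115:
  Base: filing + 23 years → 12 April 2029.
  Interference Suspension Credit: +383 days → 30 April 2030.
Expiry of referenced patent MR-105068:
  Base: filing + 23 years → 31 August 2028.
Terminal disclaimer: MR-286115 expires on the earlier of 30 April 2030 and 31 August 2028.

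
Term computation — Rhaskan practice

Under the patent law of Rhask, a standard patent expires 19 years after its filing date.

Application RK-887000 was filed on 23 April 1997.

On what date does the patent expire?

2016-04-23

Filing date + 19 years → 23 April 2016.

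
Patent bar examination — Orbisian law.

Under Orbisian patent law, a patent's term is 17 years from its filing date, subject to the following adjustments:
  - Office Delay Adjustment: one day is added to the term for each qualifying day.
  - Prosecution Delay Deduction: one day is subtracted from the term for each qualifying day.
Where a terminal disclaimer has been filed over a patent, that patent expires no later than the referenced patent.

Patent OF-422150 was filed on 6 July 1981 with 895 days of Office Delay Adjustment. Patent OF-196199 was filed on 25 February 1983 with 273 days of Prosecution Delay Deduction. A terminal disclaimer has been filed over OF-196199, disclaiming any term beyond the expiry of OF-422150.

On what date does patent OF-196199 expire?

Natural term of OF-196199:
  Base: filing + 17 years → 25 February 2000.
  Prosecution Delay Deduction: −273 days → 28 May 1999.
Expiry of referenced patent OF-422150:
  Base: filing + 17 years → 6 July 1998.
  Office Delay Adjustment: +895 days → 17 December 2000.
Terminal disclaimer: OF-196199 expires on the earlier of 28 May 1999 and 17 December 2000.

May 28, 1999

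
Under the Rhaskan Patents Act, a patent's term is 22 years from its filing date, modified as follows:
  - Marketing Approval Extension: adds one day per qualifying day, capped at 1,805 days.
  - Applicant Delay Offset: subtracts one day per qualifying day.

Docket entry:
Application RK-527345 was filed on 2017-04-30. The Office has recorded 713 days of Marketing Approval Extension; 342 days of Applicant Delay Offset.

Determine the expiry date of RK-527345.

Base term: filing date + 22 years → 30 April 2039.
Marketing Approval Extension: 713 days (within the 1805-day cap) → +713 days → 12 April 2041.
Applicant Delay Offset: −342 days → 5 May 2040.

May 5, 2040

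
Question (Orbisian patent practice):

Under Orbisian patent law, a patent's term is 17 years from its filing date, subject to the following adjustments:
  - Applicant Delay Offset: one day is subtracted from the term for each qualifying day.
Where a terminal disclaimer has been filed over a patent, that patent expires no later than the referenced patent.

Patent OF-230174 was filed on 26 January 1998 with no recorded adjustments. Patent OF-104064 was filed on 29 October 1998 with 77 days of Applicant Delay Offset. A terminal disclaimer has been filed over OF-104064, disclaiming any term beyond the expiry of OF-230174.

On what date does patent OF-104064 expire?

2015-01-26

Natural term of OF-104064:
  Base: filing + 17 years → 29 October 2015.
  Applicant Delay Offset: −77 days → 13 August 2015.
Expiry of referenced patent OF-230174:
  Base: filing + 17 years → 26 January 2015.
Terminal disclaimer: OF-104064 expires on the earlier of 13 August 2015 and 26 January 2015.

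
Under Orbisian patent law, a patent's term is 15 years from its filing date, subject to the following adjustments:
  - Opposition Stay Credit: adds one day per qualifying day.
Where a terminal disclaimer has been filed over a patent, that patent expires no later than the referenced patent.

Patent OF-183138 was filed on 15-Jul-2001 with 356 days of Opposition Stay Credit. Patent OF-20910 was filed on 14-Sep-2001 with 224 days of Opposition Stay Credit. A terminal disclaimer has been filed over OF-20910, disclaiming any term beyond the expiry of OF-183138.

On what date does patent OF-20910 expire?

April 26, 2017

Natural term of OF-20910:
  Base: filing + 15 years → 14 September 2016.
  Opposition Stay Credit: +224 days → 26 April 2017.
Expiry of referenced patent OF-183138:
  Base: filing + 15 years → 15 July 2016.
  Opposition Stay Credit: +356 days → 6 July 2017.
Terminal disclaimer: OF-20910 expires on the earlier of 26 April 2017 and 6 July 2017.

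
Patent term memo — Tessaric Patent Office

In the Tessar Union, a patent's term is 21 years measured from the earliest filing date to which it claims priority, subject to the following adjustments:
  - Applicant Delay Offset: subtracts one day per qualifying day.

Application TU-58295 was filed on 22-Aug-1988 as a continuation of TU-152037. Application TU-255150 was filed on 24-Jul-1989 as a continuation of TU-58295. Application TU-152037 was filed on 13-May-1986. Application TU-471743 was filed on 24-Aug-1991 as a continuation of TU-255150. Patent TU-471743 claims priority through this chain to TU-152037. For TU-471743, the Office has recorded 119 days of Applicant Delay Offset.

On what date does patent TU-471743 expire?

Earliest priority filing: 13 May 1986.
Base term: 13 May 1986 + 21 years → 13 May 2007.
Applicant Delay Offset: −119 days → 14 January 2007.

2007-01-14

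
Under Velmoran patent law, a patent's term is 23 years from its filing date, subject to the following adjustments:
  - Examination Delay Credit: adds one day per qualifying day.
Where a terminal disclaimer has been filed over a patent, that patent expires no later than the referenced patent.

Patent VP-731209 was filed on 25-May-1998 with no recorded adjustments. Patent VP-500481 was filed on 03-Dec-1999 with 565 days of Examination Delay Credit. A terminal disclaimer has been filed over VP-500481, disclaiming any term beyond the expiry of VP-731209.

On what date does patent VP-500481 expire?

Natural term of VP-500481:
  Base: filing + 23 years → 3 December 2022.
  Examination Delay Credit: +565 days → 20 June 2024.
Expiry of referenced patent VP-731209:
  Base: filing + 23 years → 25 May 2021.
Terminal disclaimer: VP-500481 expires on the earlier of 20 June 2024 and 25 May 2021.

2021-05-25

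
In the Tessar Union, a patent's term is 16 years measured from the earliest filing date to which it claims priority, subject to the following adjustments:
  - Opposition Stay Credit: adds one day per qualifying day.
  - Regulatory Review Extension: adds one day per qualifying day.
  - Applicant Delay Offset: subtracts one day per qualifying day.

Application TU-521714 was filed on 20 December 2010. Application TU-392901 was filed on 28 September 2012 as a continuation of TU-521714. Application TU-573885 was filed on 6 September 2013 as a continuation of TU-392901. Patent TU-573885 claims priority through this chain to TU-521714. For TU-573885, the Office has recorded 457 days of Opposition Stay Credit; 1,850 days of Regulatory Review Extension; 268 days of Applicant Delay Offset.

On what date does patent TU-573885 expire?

Earliest priority filing: 20 December 2010.
Base term: 20 December 2010 + 16 years → 20 December 2026.
Opposition Stay Credit: +457 days → 21 March 2028.
Regulatory Review Extension: +1850 days → 14 April 2033.
Applicant Delay Offset: −268 days → 20 July 2032.

July 20, 2032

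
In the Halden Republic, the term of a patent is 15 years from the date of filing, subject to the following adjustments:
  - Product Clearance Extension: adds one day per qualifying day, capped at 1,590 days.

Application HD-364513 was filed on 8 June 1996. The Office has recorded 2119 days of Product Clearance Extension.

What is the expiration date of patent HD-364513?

2015-10-15

Base term: filing date + 15 years → 8 June 2011.
Product Clearance Extension: 2119 days claimed exceeds the 1590-day cap, so +1590 days → 15 October 2015.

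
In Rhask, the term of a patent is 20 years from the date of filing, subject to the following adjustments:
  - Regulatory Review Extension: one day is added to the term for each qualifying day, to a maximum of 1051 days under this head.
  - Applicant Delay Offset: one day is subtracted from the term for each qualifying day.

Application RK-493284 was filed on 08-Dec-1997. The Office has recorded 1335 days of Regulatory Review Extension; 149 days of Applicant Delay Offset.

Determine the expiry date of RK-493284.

2020-05-28

Base term: filing date + 20 years → 8 December 2017.
Regulatory Review Extension: 1335 days claimed exceeds the 1051-day cap, so +1051 days → 24 October 2020.
Applicant Delay Offset: −149 days → 28 May 2020.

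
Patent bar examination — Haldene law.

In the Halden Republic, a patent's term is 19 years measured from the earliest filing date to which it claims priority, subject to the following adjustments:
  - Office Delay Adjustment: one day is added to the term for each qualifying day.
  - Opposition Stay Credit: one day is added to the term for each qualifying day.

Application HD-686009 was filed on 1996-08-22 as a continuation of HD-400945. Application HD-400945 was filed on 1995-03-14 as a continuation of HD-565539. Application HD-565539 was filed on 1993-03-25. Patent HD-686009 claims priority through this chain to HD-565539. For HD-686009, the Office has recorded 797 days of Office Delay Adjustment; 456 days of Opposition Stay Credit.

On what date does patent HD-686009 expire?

Earliest priority filing: 25 March 1993.
Base term: 25 March 1993 + 19 years → 25 March 2012.
Office Delay Adjustment: +797 days → 31 May 2014.
Opposition Stay Credit: +456 days → 30 August 2015.

2015-08-30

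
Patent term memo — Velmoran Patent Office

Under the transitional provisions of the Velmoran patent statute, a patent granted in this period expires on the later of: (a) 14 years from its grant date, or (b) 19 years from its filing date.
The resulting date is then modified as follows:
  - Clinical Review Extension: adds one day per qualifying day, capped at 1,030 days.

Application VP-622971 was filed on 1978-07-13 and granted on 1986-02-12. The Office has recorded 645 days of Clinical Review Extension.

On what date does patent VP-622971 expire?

(a) grant + 14 years → 12 February 2000.
(b) filing + 19 years → 13 July 1997.
Later of the two: 12 February 2000.
Clinical Review Extension: 645 days (within the 1030-day cap) → +645 days → 18 November 2001.

2001-11-18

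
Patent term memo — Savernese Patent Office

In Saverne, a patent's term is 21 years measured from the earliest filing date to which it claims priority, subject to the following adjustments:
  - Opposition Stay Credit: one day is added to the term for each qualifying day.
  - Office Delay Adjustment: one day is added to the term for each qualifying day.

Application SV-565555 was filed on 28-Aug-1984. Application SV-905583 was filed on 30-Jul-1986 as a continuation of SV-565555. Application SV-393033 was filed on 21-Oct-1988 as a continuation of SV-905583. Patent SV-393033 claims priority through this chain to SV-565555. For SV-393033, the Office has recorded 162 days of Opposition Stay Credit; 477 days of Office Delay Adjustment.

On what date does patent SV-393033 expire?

Earliest priority filing: 28 August 1984.
Base term: 28 August 1984 + 21 years → 28 August 2005.
Opposition Stay Credit: +162 days → 6 February 2006.
Office Delay Adjustment: +477 days → 29 May 2007.

2007-05-29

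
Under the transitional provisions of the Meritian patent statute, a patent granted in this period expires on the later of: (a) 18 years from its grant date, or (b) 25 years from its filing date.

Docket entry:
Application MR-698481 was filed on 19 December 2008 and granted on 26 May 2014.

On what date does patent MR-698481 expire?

(a) grant + 18 years → 26 May 2032.
(b) filing + 25 years → 19 December 2033.
Later of the two: 19 December 2033.

2033-12-19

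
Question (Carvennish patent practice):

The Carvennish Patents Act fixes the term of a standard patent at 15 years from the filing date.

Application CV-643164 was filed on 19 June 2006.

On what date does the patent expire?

June 19, 2021

Filing date + 15 years → 19 June 2021.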